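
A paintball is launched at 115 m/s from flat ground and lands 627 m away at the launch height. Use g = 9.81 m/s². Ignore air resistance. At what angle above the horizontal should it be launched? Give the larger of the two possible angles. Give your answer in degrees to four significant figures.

76.14°

From R = (v₀²/g) sin 2θ: sin 2θ = 9.81 × 627 / 13225 = 0.4651.
2θ = 27.72° or 180° − 27.72° = 152.3°, so θ = 13.86° or 76.14°.
The larger angle is 76.14°.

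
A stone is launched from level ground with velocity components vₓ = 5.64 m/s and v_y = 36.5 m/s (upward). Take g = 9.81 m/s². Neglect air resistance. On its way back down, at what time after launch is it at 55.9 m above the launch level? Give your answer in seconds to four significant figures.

Height y(t) = 36.50 t − 4.905 t² = 55.9 gives 4.905 t² − 36.50 t + 55.9 = 0.
t = [36.50 ± √(36.50² − 2·9.81·55.9)] / 9.81 = (36.50 ± 15.35) / 9.81, so t = 2.156 s or t = 5.285 s.
The descending-branch root is 5.285 s.

5.285 s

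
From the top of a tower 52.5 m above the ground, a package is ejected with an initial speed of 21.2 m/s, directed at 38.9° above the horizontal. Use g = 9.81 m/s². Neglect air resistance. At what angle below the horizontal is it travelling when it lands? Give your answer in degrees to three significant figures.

vₓ = 21.20 cos 38.9° = 16.50 m/s; v_y0 = 21.20 sin 38.9° = 13.31 m/s.
Vertical motion (up positive, ground at y = 0): 4.905 t² − (13.31) t − 52.5 = 0, so t = (13.31 + √(13.31² + 2·9.81·52.5)) / 9.81 = (13.31 + 34.75) / 9.81 = 4.899 s.
At impact: v_y = v_y0 − g t = −34.75 m/s; vₓ = 16.50 m/s.
Angle below horizontal: arctan(|v_y|/vₓ) = arctan(34.75/16.50) = 64.60°.

64.6°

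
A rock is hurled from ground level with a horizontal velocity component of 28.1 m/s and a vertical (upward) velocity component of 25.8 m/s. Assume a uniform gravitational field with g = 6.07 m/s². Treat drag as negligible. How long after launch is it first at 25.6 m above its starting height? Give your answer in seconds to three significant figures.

1.15 s

Require v_y0 t − ½ g t² = 25.6, i.e. 3.035 t² − 25.80 t + 25.6 = 0.
Quadratic formula: t = (25.80 ± √354.86) / 6.07 = (25.80 ± 18.84) / 6.07 → t = 1.147 s or 7.354 s.
The first (ascending) time is 1.147 s.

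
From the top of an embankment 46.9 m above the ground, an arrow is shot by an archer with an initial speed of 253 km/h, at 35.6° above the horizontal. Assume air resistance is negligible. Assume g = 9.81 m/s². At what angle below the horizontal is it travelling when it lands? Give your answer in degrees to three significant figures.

Convert: 253 km/h = 253/3.6 = 70.28 m/s.
Components: vₓ = 70.28 cos 35.6° = 57.14 m/s, v_y0 = 70.28 sin 35.6° = 40.91 m/s.
The projectile lands when y = 46.9 + (40.91) t − ½·9.81·t² = 0. Positive root: t = (40.91 + √(40.91² + 2·9.81·46.9)) / 9.81 = (40.91 + 50.93) / 9.81 = 9.362 s.
At impact: v_y = v_y0 − g t = −50.93 m/s; vₓ = 57.14 m/s.
Angle below horizontal: arctan(|v_y|/vₓ) = arctan(50.93/57.14) = 41.71°.

41.7°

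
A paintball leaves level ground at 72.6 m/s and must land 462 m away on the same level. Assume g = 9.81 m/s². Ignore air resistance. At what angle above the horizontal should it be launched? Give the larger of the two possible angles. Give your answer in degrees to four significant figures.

Level-ground range R = v₀² sin(2θ)/g ⇒ sin(2θ) = gR/v₀² = 9.81 × 462 / 72.6² = 0.8599.
2θ = 59.30° or 180° − 59.30° = 120.7°, so θ = 29.65° or 60.35°.
The larger angle is 60.35°.

60.35°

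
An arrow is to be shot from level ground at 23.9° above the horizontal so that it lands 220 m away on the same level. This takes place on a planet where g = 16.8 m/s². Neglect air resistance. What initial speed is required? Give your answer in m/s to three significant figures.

70.6 m/s

On level ground R = v₀² sin 2θ / g ⇒ v₀ = √(gR / sin 2θ).
v₀ = √(16.8 × 220 / sin 47.80°) = √(3696 / 0.7408) = √4989.2 = 70.63 m/s.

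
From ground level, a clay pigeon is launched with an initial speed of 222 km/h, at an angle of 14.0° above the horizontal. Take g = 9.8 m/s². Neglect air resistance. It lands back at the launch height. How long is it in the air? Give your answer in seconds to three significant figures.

Convert: 222 km/h = 222/3.6 = 61.67 m/s.
Resolve: vₓ = 61.67 cos 14.0° = 59.83 m/s and v_y0 = 61.67 sin 14.0° = 14.92 m/s.
Time of flight on level ground: T = 2 v_y0 / g = 2 × 14.92 / 9.80 = 3.045 s.

3.04 s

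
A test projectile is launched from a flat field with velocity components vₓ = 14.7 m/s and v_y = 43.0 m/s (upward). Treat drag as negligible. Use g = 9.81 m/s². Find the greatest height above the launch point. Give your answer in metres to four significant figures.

94.24 m

Peak height H = v_y0² / (2g) = 1849.0 / 19.62 = 94.24 m.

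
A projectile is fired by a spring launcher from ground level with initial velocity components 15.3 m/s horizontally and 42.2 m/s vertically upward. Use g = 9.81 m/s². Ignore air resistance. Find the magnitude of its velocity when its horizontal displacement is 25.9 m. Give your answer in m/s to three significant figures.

29.8 m/s

At x = 25.9 m, t = x/vₓ = 25.9/15.30 = 1.693 s.
Vertical velocity there: v_y = v_y0 − g t = 42.20 − 9.81 × 1.693 = 25.59 m/s.
Speed: √(vₓ² + v_y²) = √(15.30² + 25.59²) = 29.82 m/s.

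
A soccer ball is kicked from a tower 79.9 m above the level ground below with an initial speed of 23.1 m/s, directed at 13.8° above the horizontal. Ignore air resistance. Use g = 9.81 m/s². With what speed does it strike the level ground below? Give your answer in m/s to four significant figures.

vₓ = 23.10 cos 13.8° = 22.43 m/s; v_y0 = 23.10 sin 13.8° = 5.510 m/s.
Vertical motion (up positive, ground at y = 0): 4.905 t² − (5.510) t − 79.9 = 0, so t = (5.510 + √(5.510² + 2·9.81·79.9)) / 9.81 = (5.510 + 39.97) / 9.81 = 4.637 s.
Vertical velocity at impact: v_y = v_y0 − g t = 5.510 − 9.81 × 4.637 = −39.97 m/s.
Speed: |v| = √(vₓ² + v_y²) = √(22.43² + 39.97²) = 45.84 m/s.

45.84 m/s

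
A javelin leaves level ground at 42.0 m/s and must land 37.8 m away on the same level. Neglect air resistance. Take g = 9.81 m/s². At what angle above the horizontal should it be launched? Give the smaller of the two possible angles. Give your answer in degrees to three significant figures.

6.07°

Level-ground range R = v₀² sin(2θ)/g ⇒ sin(2θ) = gR/v₀² = 9.81 × 37.8 / 42.0² = 0.2102.
2θ = 12.13° or 180° − 12.13° = 167.9°, so θ = 6.067° or 83.93°.
The smaller angle is 6.067°.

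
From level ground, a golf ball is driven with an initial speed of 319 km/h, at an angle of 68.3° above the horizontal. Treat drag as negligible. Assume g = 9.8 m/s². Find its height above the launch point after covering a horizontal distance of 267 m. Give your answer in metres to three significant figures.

Convert: 319 km/h = 319/3.6 = 88.61 m/s.
vₓ = 88.61 cos 68.3° = 32.76 m/s; v_y0 = 88.61 sin 68.3° = 82.33 m/s.
At x = 267 m, t = x/vₓ = 267/32.76 = 8.149 s.
Height: y = v_y0 t − ½ g t² = 82.33 × 8.149 − 4.900 × 8.149² = 670.9 − 325.4 = 345.5 m.

346 m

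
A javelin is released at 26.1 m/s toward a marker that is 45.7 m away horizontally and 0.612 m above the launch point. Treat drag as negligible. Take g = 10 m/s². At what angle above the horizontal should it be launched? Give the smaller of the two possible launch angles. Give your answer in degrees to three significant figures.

22.0°

Trajectory: y = x tanθ − g x² (1 + tan²θ)/(2v₀²). With x = 45.7, y = 0.612, v₀ = 26.1, g = 10.0:
15.33 tan²θ − 45.7 tanθ + (15.94) = 0.
tanθ = [45.7 ± √(45.7² − 4 × 15.33 × (15.94))] / (2 × 15.33) = (45.7 ± 33.33) / 30.66, giving tanθ = 0.4034 or 2.578.
θ = 21.97° or 68.80°; the smaller is 21.97°.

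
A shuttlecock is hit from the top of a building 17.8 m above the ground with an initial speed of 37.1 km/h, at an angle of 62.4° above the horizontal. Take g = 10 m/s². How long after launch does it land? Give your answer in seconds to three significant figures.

Convert: 37.1 km/h = 37.1/3.6 = 10.31 m/s.
Components: vₓ = 10.31 cos 62.4° = 4.775 m/s, v_y0 = 10.31 sin 62.4° = 9.133 m/s.
With up positive and y = 0 at the ground: y(t) = 17.8 + (9.133) t − 5.000 t². Setting y = 0 and taking the positive root: t = [9.133 + √(9.133² + 2·10.0·17.8)] / 10.0 = (9.133 + 20.96) / 10.0 = 3.009 s.

3.01 s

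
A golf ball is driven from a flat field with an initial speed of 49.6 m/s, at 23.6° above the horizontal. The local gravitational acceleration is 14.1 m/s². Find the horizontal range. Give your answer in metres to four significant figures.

128.0 m

vₓ = 49.60 cos 23.6° = 45.45 m/s; v_y0 = 49.60 sin 23.6° = 19.86 m/s.
Time aloft: T = 2 v_y0 / g = 2 × 19.86 / 14.1 = 2.817 s.
Range: R = vₓ T = 45.45 × 2.817 = 128.0 m.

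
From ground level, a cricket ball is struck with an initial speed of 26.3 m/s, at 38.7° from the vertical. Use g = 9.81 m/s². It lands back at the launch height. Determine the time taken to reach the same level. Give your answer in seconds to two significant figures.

4.2 s

Components: vₓ = 26.30 sin 38.7° = 16.44 m/s, v_y0 = 26.30 cos 38.7° = 20.53 m/s.
Landing at launch height ⇒ T = 2 v_y0 / g = 2 × 20.53 / 9.81 = 4.185 s.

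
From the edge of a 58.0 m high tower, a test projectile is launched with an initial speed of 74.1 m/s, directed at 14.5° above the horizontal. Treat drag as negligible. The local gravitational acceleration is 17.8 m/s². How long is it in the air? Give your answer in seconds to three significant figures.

3.80 s

Resolve: vₓ = 74.10 cos 14.5° = 71.74 m/s and v_y0 = 74.10 sin 14.5° = 18.55 m/s.
The projectile lands when y = 58.0 + (18.55) t − ½·17.8·t² = 0. Positive root: t = (18.55 + √(18.55² + 2·17.8·58.0)) / 17.8 = (18.55 + 49.08) / 17.8 = 3.800 s.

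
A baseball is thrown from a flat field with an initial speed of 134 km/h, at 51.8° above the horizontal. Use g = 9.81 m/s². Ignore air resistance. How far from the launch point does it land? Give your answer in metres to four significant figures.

Convert: 134 km/h = 134/3.6 = 37.22 m/s.
vₓ = 37.22 cos 51.8° = 23.02 m/s; v_y0 = 37.22 sin 51.8° = 29.25 m/s.
Time aloft: T = 2 v_y0 / g = 2 × 29.25 / 9.81 = 5.964 s.
Range: R = vₓ T = 23.02 × 5.964 = 137.3 m.

137.3 m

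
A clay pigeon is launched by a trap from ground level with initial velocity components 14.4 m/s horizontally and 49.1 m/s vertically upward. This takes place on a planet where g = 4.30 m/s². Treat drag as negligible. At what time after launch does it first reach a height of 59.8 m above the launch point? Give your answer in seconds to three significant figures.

1.29 s

Height y(t) = 49.10 t − 2.150 t² = 59.8 gives 2.150 t² − 49.10 t + 59.8 = 0.
t = [49.10 ± √(49.10² − 2·4.30·59.8)] / 4.30 = (49.10 ± 43.55) / 4.30, so t = 1.291 s or t = 21.55 s.
The first (ascending) time is 1.291 s.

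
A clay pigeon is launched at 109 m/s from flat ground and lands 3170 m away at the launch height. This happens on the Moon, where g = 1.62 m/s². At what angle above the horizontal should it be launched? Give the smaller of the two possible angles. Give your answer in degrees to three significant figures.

R = v₀² sin 2θ / g gives sin 2θ = gR/v₀² = 1.62·3170/109² = 0.4322.
2θ = 25.61° or 180° − 25.61° = 154.4°, so θ = 12.80° or 77.20°.
The smaller angle is 12.80°.

12.8°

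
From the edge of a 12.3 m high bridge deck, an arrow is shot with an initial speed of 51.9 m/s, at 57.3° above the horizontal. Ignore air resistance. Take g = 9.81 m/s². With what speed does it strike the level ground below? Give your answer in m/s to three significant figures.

54.2 m/s

Components: vₓ = 51.90 cos 57.3° = 28.04 m/s, v_y0 = 51.90 sin 57.3° = 43.67 m/s.
With up positive and y = 0 at the ground: y(t) = 12.3 + (43.67) t − 4.905 t². Setting y = 0 and taking the positive root: t = [43.67 + √(43.67² + 2·9.81·12.3)] / 9.81 = (43.67 + 46.35) / 9.81 = 9.177 s.
Vertical velocity at impact: v_y = v_y0 − g t = 43.67 − 9.81 × 9.177 = −46.35 m/s.
Speed: |v| = √(vₓ² + v_y²) = √(28.04² + 46.35²) = 54.18 m/s.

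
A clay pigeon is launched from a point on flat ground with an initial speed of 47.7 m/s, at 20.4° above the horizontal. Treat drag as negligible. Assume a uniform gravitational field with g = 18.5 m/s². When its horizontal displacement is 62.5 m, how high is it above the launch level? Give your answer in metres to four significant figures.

5.167 m

Horizontal component vₓ = 47.70 cos 20.4° = 44.71 m/s; vertical v_y0 = 47.70 sin 20.4° = 16.63 m/s.
At x = 62.5 m, t = x/vₓ = 62.5/44.71 = 1.398 s.
Height: y = v_y0 t − ½ g t² = 16.63 × 1.398 − 9.250 × 1.398² = 23.24 − 18.08 = 5.167 m.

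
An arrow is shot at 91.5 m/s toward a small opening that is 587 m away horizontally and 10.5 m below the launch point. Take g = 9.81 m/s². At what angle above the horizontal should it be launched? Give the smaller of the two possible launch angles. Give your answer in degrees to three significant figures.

Trajectory: y = x tanθ − g x² (1 + tan²θ)/(2v₀²). With x = 587, y = −10.5, v₀ = 91.5, g = 9.81:
201.9 tan²θ − 587 tanθ + (191.4) = 0.
tanθ = [587 ± √(587² − 4 × 201.9 × (191.4))] / (2 × 201.9) = (587 ± 435.9) / 403.7, giving tanθ = 0.3742 or 2.534.
θ = 20.51° or 68.46°; the smaller is 20.51°.

20.5°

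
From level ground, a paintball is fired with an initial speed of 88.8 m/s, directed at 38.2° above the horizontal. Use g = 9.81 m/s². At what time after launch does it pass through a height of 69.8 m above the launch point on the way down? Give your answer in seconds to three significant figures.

9.73 s

Resolve: vₓ = 88.80 cos 38.2° = 69.78 m/s and v_y0 = 88.80 sin 38.2° = 54.91 m/s.
Set y = v_y0 t − ½ g t² = 69.8: 4.905 t² − 54.91 t + 69.8 = 0.
t = [54.91 ± √(54.91² − 2·9.81·69.8)] / 9.81 = (54.91 ± 40.57) / 9.81, so t = 1.462 s or t = 9.734 s.
The descending-branch root is 9.734 s.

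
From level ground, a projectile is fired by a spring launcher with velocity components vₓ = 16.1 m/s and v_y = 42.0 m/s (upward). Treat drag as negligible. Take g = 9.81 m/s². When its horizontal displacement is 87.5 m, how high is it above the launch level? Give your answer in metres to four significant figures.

Time to reach x = 87.5 m: t = x/vₓ = 87.5/16.10 = 5.435 s.
Height: y = v_y0 t − ½ g t² = 42.00 × 5.435 − 4.905 × 5.435² = 228.3 − 144.9 = 83.38 m.

83.38 m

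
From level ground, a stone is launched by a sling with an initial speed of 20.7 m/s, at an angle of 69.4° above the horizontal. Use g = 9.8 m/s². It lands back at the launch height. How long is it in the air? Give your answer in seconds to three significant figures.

3.95 s

Resolve: vₓ = 20.70 cos 69.4° = 7.283 m/s and v_y0 = 20.70 sin 69.4° = 19.38 m/s.
Time of flight on level ground: T = 2 v_y0 / g = 2 × 19.38 / 9.80 = 3.954 s.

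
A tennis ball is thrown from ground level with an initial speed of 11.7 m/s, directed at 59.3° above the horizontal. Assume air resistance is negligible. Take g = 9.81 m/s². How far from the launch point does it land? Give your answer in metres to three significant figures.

Horizontal component vₓ = 11.70 cos 59.3° = 5.973 m/s; vertical v_y0 = 11.70 sin 59.3° = 10.06 m/s.
Flight time T = 2 v_y0 / g = 2.051 s.
Horizontal distance R = vₓ T = 5.973 × 2.051 = 12.25 m.

12.3 m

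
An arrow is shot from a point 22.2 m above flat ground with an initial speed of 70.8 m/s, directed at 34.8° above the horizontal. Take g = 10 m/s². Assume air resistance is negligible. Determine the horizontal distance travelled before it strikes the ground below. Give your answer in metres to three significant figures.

500 m

vₓ = 70.80 cos 34.8° = 58.14 m/s; v_y0 = 70.80 sin 34.8° = 40.41 m/s.
With up positive and y = 0 at the ground: y(t) = 22.2 + (40.41) t − 5.000 t². Setting y = 0 and taking the positive root: t = [40.41 + √(40.41² + 2·10.0·22.2)] / 10.0 = (40.41 + 45.57) / 10.0 = 8.598 s.
Horizontal distance: R = vₓ t = 58.14 × 8.598 = 499.8 m.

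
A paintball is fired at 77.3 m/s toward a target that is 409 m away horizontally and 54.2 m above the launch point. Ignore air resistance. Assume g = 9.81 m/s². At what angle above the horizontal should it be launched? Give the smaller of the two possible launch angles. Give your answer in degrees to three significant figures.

Trajectory: y = x tanθ − g x² (1 + tan²θ)/(2v₀²). With x = 409, y = 54.2, v₀ = 77.3, g = 9.81:
137.3 tan²θ − 409 tanθ + (191.5) = 0.
tanθ = [409 ± √(409² − 4 × 137.3 × (191.5))] / (2 × 137.3) = (409 ± 249.2) / 274.6, giving tanθ = 0.5820 or 2.397.
θ = 30.20° or 67.35°; the smaller is 30.20°.

30.2°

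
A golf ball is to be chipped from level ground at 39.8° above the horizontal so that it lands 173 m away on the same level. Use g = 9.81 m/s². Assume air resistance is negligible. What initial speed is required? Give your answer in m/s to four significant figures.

On level ground R = v₀² sin 2θ / g ⇒ v₀ = √(gR / sin 2θ).
v₀ = √(9.81 × 173 / sin 79.60°) = √(1697 / 0.9836) = √1725.5 = 41.54 m/s.

41.54 m/s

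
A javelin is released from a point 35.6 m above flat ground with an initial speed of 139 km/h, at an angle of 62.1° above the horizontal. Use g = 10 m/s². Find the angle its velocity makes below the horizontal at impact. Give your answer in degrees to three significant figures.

Convert: 139 km/h = 139/3.6 = 38.61 m/s.
Horizontal component vₓ = 38.61 cos 62.1° = 18.07 m/s; vertical v_y0 = 38.61 sin 62.1° = 34.12 m/s.
The projectile lands when y = 35.6 + (34.12) t − ½·10.0·t² = 0. Positive root: t = (34.12 + √(34.12² + 2·10.0·35.6)) / 10.0 = (34.12 + 43.32) / 10.0 = 7.744 s.
At impact: v_y = v_y0 − g t = −43.32 m/s; vₓ = 18.07 m/s.
Angle below horizontal: arctan(|v_y|/vₓ) = arctan(43.32/18.07) = 67.36°.

67.4°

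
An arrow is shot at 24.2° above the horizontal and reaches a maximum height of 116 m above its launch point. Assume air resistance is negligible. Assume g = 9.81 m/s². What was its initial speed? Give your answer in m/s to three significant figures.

116 m/s

At the peak v_y = 0, so v_y0 = √(2gH) = √(2 × 9.81 × 116) = 47.71 m/s.
v_y0 = v₀ sin θ ⇒ v₀ = 47.71 / sin 24.2° = 116.4 m/s.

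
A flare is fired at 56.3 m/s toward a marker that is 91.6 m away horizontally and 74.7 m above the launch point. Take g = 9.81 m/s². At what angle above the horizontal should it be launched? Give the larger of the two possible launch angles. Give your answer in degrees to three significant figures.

Trajectory: y = x tanθ − g x² (1 + tan²θ)/(2v₀²). With x = 91.6, y = 74.7, v₀ = 56.3, g = 9.81:
12.98 tan²θ − 91.6 tanθ + (87.68) = 0.
tanθ = [91.6 ± √(91.6² − 4 × 12.98 × (87.68))] / (2 × 12.98) = (91.6 ± 61.94) / 25.97, giving tanθ = 1.142 or 5.913.
θ = 48.80° or 80.40°; the larger is 80.40°.

80.4°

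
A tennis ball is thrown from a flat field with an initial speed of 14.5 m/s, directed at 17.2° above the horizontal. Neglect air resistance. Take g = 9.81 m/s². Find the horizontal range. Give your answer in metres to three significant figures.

12.1 m

Resolve: vₓ = 14.50 cos 17.2° = 13.85 m/s and v_y0 = 14.50 sin 17.2° = 4.288 m/s.
Time aloft: T = 2 v_y0 / g = 2 × 4.288 / 9.81 = 0.8742 s.
Horizontal distance R = vₓ T = 13.85 × 0.8742 = 12.11 m.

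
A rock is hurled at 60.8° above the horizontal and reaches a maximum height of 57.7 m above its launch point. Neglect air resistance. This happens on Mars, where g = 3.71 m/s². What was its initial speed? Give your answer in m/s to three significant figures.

At the peak v_y = 0, so v_y0 = √(2gH) = √(2 × 3.71 × 57.7) = 20.69 m/s.
v_y0 = v₀ sin θ ⇒ v₀ = 20.69 / sin 60.8° = 23.70 m/s.

23.7 m/s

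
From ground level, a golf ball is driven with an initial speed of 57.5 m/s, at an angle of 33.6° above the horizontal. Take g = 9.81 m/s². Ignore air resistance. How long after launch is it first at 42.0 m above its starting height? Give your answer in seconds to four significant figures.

1.844 s

Resolve: vₓ = 57.50 cos 33.6° = 47.89 m/s and v_y0 = 57.50 sin 33.6° = 31.82 m/s.
Height y(t) = 31.82 t − 4.905 t² = 42.0 gives 4.905 t² − 31.82 t + 42.0 = 0.
Quadratic formula: t = (31.82 ± √188.47) / 9.81 = (31.82 ± 13.73) / 9.81 → t = 1.844 s or 4.643 s.
The first (ascending) time is 1.844 s.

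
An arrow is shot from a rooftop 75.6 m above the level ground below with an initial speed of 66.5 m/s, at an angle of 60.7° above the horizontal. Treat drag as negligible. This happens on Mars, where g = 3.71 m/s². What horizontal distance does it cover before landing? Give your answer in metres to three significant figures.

Resolve: vₓ = 66.50 cos 60.7° = 32.54 m/s and v_y0 = 66.50 sin 60.7° = 57.99 m/s.
Vertical motion (up positive, ground at y = 0): 1.855 t² − (57.99) t − 75.6 = 0, so t = (57.99 + √(57.99² + 2·3.71·75.6)) / 3.71 = (57.99 + 62.64) / 3.71 = 32.52 s.
Horizontal distance: R = vₓ t = 32.54 × 32.52 = 1058 m.

1060 m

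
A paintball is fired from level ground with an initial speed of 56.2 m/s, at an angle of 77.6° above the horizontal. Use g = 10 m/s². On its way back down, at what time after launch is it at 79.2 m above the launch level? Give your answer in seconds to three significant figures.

vₓ = 56.20 cos 77.6° = 12.07 m/s; v_y0 = 56.20 sin 77.6° = 54.89 m/s.
Height y(t) = 54.89 t − 5.000 t² = 79.2 gives 5.000 t² − 54.89 t + 79.2 = 0.
t = [54.89 ± √(54.89² − 2·10.0·79.2)] / 10.0 = (54.89 ± 37.80) / 10.0, so t = 1.709 s or t = 9.269 s.
The descending-branch root is 9.269 s.

9.27 s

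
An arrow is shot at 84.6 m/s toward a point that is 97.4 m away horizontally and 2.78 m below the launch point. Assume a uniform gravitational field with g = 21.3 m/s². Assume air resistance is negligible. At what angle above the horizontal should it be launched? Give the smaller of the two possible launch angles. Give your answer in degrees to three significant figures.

Trajectory: y = x tanθ − g x² (1 + tan²θ)/(2v₀²). With x = 97.4, y = −2.78, v₀ = 84.6, g = 21.3:
14.12 tan²θ − 97.4 tanθ + (11.34) = 0.
tanθ = [97.4 ± √(97.4² − 4 × 14.12 × (11.34))] / (2 × 14.12) = (97.4 ± 94.06) / 28.23, giving tanθ = 0.1184 or 6.781.
θ = 6.754° or 81.61°; the smaller is 6.754°.

6.75°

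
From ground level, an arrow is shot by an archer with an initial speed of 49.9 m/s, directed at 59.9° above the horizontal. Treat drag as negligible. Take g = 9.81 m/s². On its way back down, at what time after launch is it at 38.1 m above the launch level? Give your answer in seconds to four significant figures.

7.806 s

vₓ = 49.90 cos 59.9° = 25.03 m/s; v_y0 = 49.90 sin 59.9° = 43.17 m/s.
Set y = v_y0 t − ½ g t² = 38.1: 4.905 t² − 43.17 t + 38.1 = 0.
t = [43.17 ± √(43.17² − 2·9.81·38.1)] / 9.81 = (43.17 ± 33.41) / 9.81, so t = 0.9950 s or t = 7.806 s.
The descending-branch root is 7.806 s.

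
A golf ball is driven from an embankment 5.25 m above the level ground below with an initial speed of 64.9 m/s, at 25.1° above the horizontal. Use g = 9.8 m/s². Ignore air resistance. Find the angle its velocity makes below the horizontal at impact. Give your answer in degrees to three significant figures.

26.5°

Resolve: vₓ = 64.90 cos 25.1° = 58.77 m/s and v_y0 = 64.90 sin 25.1° = 27.53 m/s.
Vertical motion (up positive, ground at y = 0): 4.900 t² − (27.53) t − 5.25 = 0, so t = (27.53 + √(27.53² + 2·9.80·5.25)) / 9.80 = (27.53 + 29.34) / 9.80 = 5.803 s.
At impact: v_y = v_y0 − g t = −29.34 m/s; vₓ = 58.77 m/s.
Angle below horizontal: arctan(|v_y|/vₓ) = arctan(29.34/58.77) = 26.53°.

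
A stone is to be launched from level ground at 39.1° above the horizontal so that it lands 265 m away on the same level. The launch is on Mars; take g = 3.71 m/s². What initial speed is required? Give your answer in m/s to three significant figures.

31.7 m/s

Level-ground range: R = v₀² sin(2θ)/g, so v₀ = √(gR / sin 2θ).
v₀ = √(3.71 × 265 / sin 78.20°) = √(983.2 / 0.9789) = √1004.4 = 31.69 m/s.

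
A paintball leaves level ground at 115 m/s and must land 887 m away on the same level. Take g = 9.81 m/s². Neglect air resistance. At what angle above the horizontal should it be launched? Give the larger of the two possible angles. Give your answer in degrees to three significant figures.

R = v₀² sin 2θ / g gives sin 2θ = gR/v₀² = 9.81·887/115² = 0.6580.
2θ = 41.14° or 180° − 41.14° = 138.9°, so θ = 20.57° or 69.43°.
The larger angle is 69.43°.

69.4°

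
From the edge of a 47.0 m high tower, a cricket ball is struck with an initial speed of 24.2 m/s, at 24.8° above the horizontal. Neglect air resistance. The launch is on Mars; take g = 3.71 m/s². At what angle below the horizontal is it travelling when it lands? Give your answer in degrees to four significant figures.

44.05°

Horizontal component vₓ = 24.20 cos 24.8° = 21.97 m/s; vertical v_y0 = 24.20 sin 24.8° = 10.15 m/s.
The projectile lands when y = 47.0 + (10.15) t − ½·3.71·t² = 0. Positive root: t = (10.15 + √(10.15² + 2·3.71·47.0)) / 3.71 = (10.15 + 21.26) / 3.71 = 8.465 s.
At impact: v_y = v_y0 − g t = −21.26 m/s; vₓ = 21.97 m/s.
Angle below horizontal: arctan(|v_y|/vₓ) = arctan(21.26/21.97) = 44.05°.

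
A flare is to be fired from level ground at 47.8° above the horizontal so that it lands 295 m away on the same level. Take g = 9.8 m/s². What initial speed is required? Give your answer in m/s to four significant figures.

53.90 m/s

Level-ground range: R = v₀² sin(2θ)/g, so v₀ = √(gR / sin 2θ).
v₀ = √(9.80 × 295 / sin 95.60°) = √(2891 / 0.9952) = √2904.9 = 53.90 m/s.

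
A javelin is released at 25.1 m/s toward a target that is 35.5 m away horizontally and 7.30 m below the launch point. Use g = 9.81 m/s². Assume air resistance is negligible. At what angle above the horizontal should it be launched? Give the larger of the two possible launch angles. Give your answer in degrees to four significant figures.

74.25°

Trajectory: y = x tanθ − g x² (1 + tan²θ)/(2v₀²). With x = 35.5, y = −7.30, v₀ = 25.1, g = 9.81:
9.812 tan²θ − 35.5 tanθ + (2.512) = 0.
tanθ = [35.5 ± √(35.5² − 4 × 9.812 × (2.512))] / (2 × 9.812) = (35.5 ± 34.08) / 19.62, giving tanθ = 0.07220 or 3.546.
θ = 4.129° or 74.25°; the larger is 74.25°.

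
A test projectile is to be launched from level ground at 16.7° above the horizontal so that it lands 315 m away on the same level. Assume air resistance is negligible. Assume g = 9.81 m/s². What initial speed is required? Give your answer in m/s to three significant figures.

On level ground R = v₀² sin 2θ / g ⇒ v₀ = √(gR / sin 2θ).
v₀ = √(9.81 × 315 / sin 33.40°) = √(3090 / 0.5505) = √5613.5 = 74.92 m/s.

74.9 m/s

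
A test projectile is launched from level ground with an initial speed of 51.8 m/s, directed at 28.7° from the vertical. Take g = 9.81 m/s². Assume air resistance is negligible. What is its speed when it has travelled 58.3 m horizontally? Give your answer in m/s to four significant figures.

33.50 m/s

Components: vₓ = 51.80 sin 28.7° = 24.88 m/s, v_y0 = 51.80 cos 28.7° = 45.44 m/s.
At x = 58.3 m, t = x/vₓ = 58.3/24.88 = 2.344 s.
Vertical velocity there: v_y = v_y0 − g t = 45.44 − 9.81 × 2.344 = 22.44 m/s.
Speed: √(vₓ² + v_y²) = √(24.88² + 22.44²) = 33.50 m/s.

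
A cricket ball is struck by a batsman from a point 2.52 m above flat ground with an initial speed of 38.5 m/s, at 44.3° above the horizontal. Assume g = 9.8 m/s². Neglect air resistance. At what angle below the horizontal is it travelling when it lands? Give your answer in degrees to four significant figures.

Resolve: vₓ = 38.50 cos 44.3° = 27.55 m/s and v_y0 = 38.50 sin 44.3° = 26.89 m/s.
Vertical motion (up positive, ground at y = 0): 4.900 t² − (26.89) t − 2.52 = 0, so t = (26.89 + √(26.89² + 2·9.80·2.52)) / 9.80 = (26.89 + 27.79) / 9.80 = 5.580 s.
At impact: v_y = v_y0 − g t = −27.79 m/s; vₓ = 27.55 m/s.
Angle below horizontal: arctan(|v_y|/vₓ) = arctan(27.79/27.55) = 45.25°.

45.25°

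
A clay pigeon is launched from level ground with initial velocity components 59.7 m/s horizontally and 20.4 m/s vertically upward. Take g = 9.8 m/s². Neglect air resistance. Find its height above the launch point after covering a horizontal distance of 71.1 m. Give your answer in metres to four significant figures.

17.35 m

Time to reach x = 71.1 m: t = x/vₓ = 71.1/59.70 = 1.191 s.
Height: y = v_y0 t − ½ g t² = 20.40 × 1.191 − 4.900 × 1.191² = 24.30 − 6.950 = 17.35 m.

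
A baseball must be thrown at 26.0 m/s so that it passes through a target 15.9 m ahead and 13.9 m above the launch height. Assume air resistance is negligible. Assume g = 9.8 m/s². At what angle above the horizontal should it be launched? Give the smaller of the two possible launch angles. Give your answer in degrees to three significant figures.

48.7°

Trajectory: y = x tanθ − g x² (1 + tan²θ)/(2v₀²). With x = 15.9, y = 13.9, v₀ = 26.0, g = 9.80:
1.832 tan²θ − 15.9 tanθ + (15.73) = 0.
tanθ = [15.9 ± √(15.9² − 4 × 1.832 × (15.73))] / (2 × 1.832) = (15.9 ± 11.73) / 3.665, giving tanθ = 1.139 or 7.538.
θ = 48.72° or 82.44°; the smaller is 48.72°.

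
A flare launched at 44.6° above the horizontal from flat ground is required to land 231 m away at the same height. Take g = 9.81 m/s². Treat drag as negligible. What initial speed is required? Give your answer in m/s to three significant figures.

From R = (v₀² / g) sin 2θ: v₀ = √(gR / sin 2θ).
v₀ = √(9.81 × 231 / sin 89.20°) = √(2266 / 0.9999) = √2266.3 = 47.61 m/s.

47.6 m/s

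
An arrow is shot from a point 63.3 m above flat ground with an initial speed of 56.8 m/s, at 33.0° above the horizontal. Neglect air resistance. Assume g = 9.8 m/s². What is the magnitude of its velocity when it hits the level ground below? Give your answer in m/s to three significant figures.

66.8 m/s

Horizontal component vₓ = 56.80 cos 33.0° = 47.64 m/s; vertical v_y0 = 56.80 sin 33.0° = 30.94 m/s.
With up positive and y = 0 at the ground: y(t) = 63.3 + (30.94) t − 4.900 t². Setting y = 0 and taking the positive root: t = [30.94 + √(30.94² + 2·9.80·63.3)] / 9.80 = (30.94 + 46.88) / 9.80 = 7.940 s.
Vertical velocity at impact: v_y = v_y0 − g t = 30.94 − 9.80 × 7.940 = −46.88 m/s.
Speed: |v| = √(vₓ² + v_y²) = √(47.64² + 46.88²) = 66.84 m/s.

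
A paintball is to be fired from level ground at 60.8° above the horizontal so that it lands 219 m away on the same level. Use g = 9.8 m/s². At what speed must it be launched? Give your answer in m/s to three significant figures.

On level ground R = v₀² sin 2θ / g ⇒ v₀ = √(gR / sin 2θ).
v₀ = √(9.80 × 219 / sin 121.6°) = √(2146 / 0.8517) = √2519.8 = 50.20 m/s.

50.2 m/s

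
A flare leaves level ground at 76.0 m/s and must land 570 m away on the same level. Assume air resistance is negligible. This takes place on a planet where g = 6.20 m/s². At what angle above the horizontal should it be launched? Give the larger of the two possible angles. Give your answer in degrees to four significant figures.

From R = (v₀²/g) sin 2θ: sin 2θ = 6.20 × 570 / 5776.0 = 0.6118.
2θ = 37.72° or 180° − 37.72° = 142.3°, so θ = 18.86° or 71.14°.
The larger angle is 71.14°.

71.14°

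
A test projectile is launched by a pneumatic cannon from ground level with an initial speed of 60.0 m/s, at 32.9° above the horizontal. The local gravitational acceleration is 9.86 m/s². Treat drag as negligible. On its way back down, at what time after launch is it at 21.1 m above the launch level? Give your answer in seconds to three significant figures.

5.88 s

Resolve: vₓ = 60.00 cos 32.9° = 50.38 m/s and v_y0 = 60.00 sin 32.9° = 32.59 m/s.
Require v_y0 t − ½ g t² = 21.1, i.e. 4.930 t² − 32.59 t + 21.1 = 0.
t = [32.59 ± √(32.59² − 2·9.86·21.1)] / 9.86 = (32.59 ± 25.42) / 9.86, so t = 0.7275 s or t = 5.883 s.
The descending-branch root is 5.883 s.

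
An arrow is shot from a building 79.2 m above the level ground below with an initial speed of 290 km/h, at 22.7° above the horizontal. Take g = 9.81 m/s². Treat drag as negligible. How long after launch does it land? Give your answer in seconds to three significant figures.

8.29 s

Convert: 290 km/h = 290/3.6 = 80.56 m/s.
Components: vₓ = 80.56 cos 22.7° = 74.32 m/s, v_y0 = 80.56 sin 22.7° = 31.09 m/s.
With up positive and y = 0 at the ground: y(t) = 79.2 + (31.09) t − 4.905 t². Setting y = 0 and taking the positive root: t = [31.09 + √(31.09² + 2·9.81·79.2)] / 9.81 = (31.09 + 50.20) / 9.81 = 8.286 s.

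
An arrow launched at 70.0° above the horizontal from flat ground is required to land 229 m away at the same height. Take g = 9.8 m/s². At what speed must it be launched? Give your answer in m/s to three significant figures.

59.1 m/s

On level ground R = v₀² sin 2θ / g ⇒ v₀ = √(gR / sin 2θ).
v₀ = √(9.80 × 229 / sin 140.0°) = √(2244 / 0.6428) = √3491.4 = 59.09 m/s.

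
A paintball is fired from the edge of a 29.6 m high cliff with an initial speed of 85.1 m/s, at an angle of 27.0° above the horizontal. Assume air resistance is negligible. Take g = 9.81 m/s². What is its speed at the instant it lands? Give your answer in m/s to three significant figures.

Resolve: vₓ = 85.10 cos 27.0° = 75.82 m/s and v_y0 = 85.10 sin 27.0° = 38.63 m/s.
The projectile lands when y = 29.6 + (38.63) t − ½·9.81·t² = 0. Positive root: t = (38.63 + √(38.63² + 2·9.81·29.6)) / 9.81 = (38.63 + 45.53) / 9.81 = 8.580 s.
Vertical velocity at impact: v_y = v_y0 − g t = 38.63 − 9.81 × 8.580 = −45.53 m/s.
Speed: |v| = √(vₓ² + v_y²) = √(75.82² + 45.53²) = 88.45 m/s.

88.4 m/s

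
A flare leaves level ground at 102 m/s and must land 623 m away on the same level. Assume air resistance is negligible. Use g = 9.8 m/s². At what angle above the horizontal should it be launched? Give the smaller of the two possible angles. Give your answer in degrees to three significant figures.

18.0°

From R = (v₀²/g) sin 2θ: sin 2θ = 9.80 × 623 / 10404 = 0.5868.
2θ = 35.93° or 180° − 35.93° = 144.1°, so θ = 17.97° or 72.03°.
The smaller angle is 17.97°.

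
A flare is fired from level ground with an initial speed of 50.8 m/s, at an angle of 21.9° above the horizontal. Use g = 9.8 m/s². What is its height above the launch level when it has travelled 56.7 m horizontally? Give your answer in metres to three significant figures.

Resolve: vₓ = 50.80 cos 21.9° = 47.13 m/s and v_y0 = 50.80 sin 21.9° = 18.95 m/s.
x = vₓ t ⇒ t = 56.7/47.13 = 1.203 s.
Height: y = v_y0 t − ½ g t² = 18.95 × 1.203 − 4.900 × 1.203² = 22.79 − 7.091 = 15.70 m.

15.7 m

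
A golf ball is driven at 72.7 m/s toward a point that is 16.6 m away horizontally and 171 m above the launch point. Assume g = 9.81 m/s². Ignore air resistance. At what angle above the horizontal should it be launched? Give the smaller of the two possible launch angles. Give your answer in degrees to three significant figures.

Trajectory: y = x tanθ − g x² (1 + tan²θ)/(2v₀²). With x = 16.6, y = 171, v₀ = 72.7, g = 9.81:
0.2557 tan²θ − 16.6 tanθ + (171.3) = 0.
tanθ = [16.6 ± √(16.6² − 4 × 0.2557 × (171.3))] / (2 × 0.2557) = (16.6 ± 10.02) / 0.5115, giving tanθ = 12.87 or 52.04.
θ = 85.56° or 88.90°; the smaller is 85.56°.

85.6°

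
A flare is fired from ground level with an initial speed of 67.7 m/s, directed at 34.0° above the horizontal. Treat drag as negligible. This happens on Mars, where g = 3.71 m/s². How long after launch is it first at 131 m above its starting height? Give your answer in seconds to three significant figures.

Horizontal component vₓ = 67.70 cos 34.0° = 56.13 m/s; vertical v_y0 = 67.70 sin 34.0° = 37.86 m/s.
Set y = v_y0 t − ½ g t² = 131: 1.855 t² − 37.86 t + 131 = 0.
t = [37.86 ± √(37.86² − 2·3.71·131)] / 3.71 = (37.86 ± 21.47) / 3.71, so t = 4.416 s or t = 15.99 s.
The first (ascending) time is 4.416 s.

4.42 s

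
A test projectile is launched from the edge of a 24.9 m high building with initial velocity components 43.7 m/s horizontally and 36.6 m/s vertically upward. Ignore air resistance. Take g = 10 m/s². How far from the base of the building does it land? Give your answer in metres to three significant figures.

Vertical motion (up positive, ground at y = 0): 5.000 t² − (36.60) t − 24.9 = 0, so t = (36.60 + √(36.60² + 2·10.0·24.9)) / 10.0 = (36.60 + 42.87) / 10.0 = 7.947 s.
Horizontal distance: R = vₓ t = 43.70 × 7.947 = 347.3 m.

347 m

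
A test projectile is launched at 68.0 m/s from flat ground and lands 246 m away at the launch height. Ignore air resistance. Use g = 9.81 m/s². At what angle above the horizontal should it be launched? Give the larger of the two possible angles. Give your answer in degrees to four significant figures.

R = v₀² sin 2θ / g gives sin 2θ = gR/v₀² = 9.81·246/68.0² = 0.5219.
2θ = 31.46° or 180° − 31.46° = 148.5°, so θ = 15.73° or 74.27°.
The larger angle is 74.27°.

74.27°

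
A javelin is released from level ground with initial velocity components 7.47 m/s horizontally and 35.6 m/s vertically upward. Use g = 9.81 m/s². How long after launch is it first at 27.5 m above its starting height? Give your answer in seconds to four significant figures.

Require v_y0 t − ½ g t² = 27.5, i.e. 4.905 t² − 35.60 t + 27.5 = 0.
t = [35.60 ± √(35.60² − 2·9.81·27.5)] / 9.81 = (35.60 ± 26.98) / 9.81, so t = 0.8789 s or t = 6.379 s.
The first (ascending) time is 0.8789 s.

0.8789 s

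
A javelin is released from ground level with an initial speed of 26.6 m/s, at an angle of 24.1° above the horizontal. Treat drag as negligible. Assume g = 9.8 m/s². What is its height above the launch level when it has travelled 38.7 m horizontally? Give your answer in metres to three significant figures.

4.86 m

vₓ = 26.60 cos 24.1° = 24.28 m/s; v_y0 = 26.60 sin 24.1° = 10.86 m/s.
x = vₓ t ⇒ t = 38.7/24.28 = 1.594 s.
Height: y = v_y0 t − ½ g t² = 10.86 × 1.594 − 4.900 × 1.594² = 17.31 − 12.45 = 4.864 m.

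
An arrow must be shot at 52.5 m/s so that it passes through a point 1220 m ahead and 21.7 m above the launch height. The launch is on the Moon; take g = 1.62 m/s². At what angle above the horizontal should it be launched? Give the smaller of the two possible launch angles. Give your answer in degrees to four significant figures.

Trajectory: y = x tanθ − g x² (1 + tan²θ)/(2v₀²). With x = 1220, y = 21.7, v₀ = 52.5, g = 1.62:
437.4 tan²θ − 1220 tanθ + (459.1) = 0.
tanθ = [1220 ± √(1220² − 4 × 437.4 × (459.1))] / (2 × 437.4) = (1220 ± 827.7) / 874.8, giving tanθ = 0.4484 or 2.341.
θ = 24.15° or 66.87°; the smaller is 24.15°.

24.15°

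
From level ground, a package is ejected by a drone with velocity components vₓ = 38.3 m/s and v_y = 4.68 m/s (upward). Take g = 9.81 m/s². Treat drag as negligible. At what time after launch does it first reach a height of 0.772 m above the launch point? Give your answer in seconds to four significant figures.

Set y = v_y0 t − ½ g t² = 0.772: 4.905 t² − 4.680 t + 0.772 = 0.
t = [4.680 ± √(4.680² − 2·9.81·0.772)] / 9.81 = (4.680 ± 2.599) / 9.81, so t = 0.2121 s or t = 0.7420 s.
The first (ascending) time is 0.2121 s.

0.2121 s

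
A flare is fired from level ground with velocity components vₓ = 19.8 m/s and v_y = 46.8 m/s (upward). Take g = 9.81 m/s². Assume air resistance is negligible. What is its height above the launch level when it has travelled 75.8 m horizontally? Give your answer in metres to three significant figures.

x = vₓ t ⇒ t = 75.8/19.80 = 3.828 s.
Height: y = v_y0 t − ½ g t² = 46.80 × 3.828 − 4.905 × 3.828² = 179.2 − 71.89 = 107.3 m.

107 m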